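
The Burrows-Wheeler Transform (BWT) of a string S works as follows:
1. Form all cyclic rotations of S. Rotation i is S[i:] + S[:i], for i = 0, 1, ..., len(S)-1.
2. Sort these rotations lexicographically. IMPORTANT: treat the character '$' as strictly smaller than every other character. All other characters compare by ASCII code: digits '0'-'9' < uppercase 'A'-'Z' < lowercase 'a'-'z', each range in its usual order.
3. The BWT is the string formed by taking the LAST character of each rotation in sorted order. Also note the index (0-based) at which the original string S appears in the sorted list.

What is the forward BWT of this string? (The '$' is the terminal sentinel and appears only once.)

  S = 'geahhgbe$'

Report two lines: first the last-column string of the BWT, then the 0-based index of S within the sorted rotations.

All 9 rotations (rotation i = S[i:]+S[:i]):
  rot[0] = geahhgbe$
  rot[1] = eahhgbe$g
  rot[2] = ahhgbe$ge
  rot[3] = hhgbe$gea
  rot[4] = hgbe$geah
  rot[5] = gbe$geahh
  rot[6] = be$geahhg
  rot[7] = e$geahhgb
  rot[8] = $geahhgbe
Sorted (with $ < everything):
  sorted[0] = $geahhgbe  (last char: 'e')
  sorted[1] = ahhgbe$ge  (last char: 'e')
  sorted[2] = be$geahhg  (last char: 'g')
  sorted[3] = e$geahhgb  (last char: 'b')
  sorted[4] = eahhgbe$g  (last char: 'g')
  sorted[5] = gbe$geahh  (last char: 'h')
  sorted[6] = geahhgbe$  (last char: '$')
  sorted[7] = hgbe$geah  (last char: 'h')
  sorted[8] = hhgbe$gea  (last char: 'a')
Last column: eegbgh$ha
Original string S is at sorted index 6

Answer: eegbgh$ha
6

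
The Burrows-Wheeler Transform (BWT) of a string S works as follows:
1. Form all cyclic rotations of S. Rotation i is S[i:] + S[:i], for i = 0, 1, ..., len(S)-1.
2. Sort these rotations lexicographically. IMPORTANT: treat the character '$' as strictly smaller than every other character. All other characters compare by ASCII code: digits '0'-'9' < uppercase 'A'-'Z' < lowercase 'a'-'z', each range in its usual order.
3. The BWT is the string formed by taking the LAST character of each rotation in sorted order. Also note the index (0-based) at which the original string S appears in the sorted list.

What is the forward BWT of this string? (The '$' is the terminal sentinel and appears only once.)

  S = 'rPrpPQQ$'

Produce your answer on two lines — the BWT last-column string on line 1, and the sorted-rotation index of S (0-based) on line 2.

Answer: QprQPr$P
6

Derivation:
All 8 rotations (rotation i = S[i:]+S[:i]):
  rot[0] = rPrpPQQ$
  rot[1] = PrpPQQ$r
  rot[2] = rpPQQ$rP
  rot[3] = pPQQ$rPr
  rot[4] = PQQ$rPrp
  rot[5] = QQ$rPrpP
  rot[6] = Q$rPrpPQ
  rot[7] = $rPrpPQQ
Sorted (with $ < everything):
  sorted[0] = $rPrpPQQ  (last char: 'Q')
  sorted[1] = PQQ$rPrp  (last char: 'p')
  sorted[2] = PrpPQQ$r  (last char: 'r')
  sorted[3] = Q$rPrpPQ  (last char: 'Q')
  sorted[4] = QQ$rPrpP  (last char: 'P')
  sorted[5] = pPQQ$rPr  (last char: 'r')
  sorted[6] = rPrpPQQ$  (last char: '$')
  sorted[7] = rpPQQ$rP  (last char: 'P')
Last column: QprQPr$P
Original string S is at sorted index 6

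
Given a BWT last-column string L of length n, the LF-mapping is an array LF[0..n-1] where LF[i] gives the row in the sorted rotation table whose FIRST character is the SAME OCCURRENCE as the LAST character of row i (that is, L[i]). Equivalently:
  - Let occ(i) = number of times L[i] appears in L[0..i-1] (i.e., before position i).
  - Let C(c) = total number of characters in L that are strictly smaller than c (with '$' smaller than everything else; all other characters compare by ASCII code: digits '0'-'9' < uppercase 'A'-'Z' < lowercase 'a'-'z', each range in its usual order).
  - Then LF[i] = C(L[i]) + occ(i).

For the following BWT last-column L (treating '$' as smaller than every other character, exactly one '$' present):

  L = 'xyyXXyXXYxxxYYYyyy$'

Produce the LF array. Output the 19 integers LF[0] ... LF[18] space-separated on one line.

Char counts: '$':1, 'X':4, 'Y':4, 'x':4, 'y':6
C (first-col start): C('$')=0, C('X')=1, C('Y')=5, C('x')=9, C('y')=13
L[0]='x': occ=0, LF[0]=C('x')+0=9+0=9
L[1]='y': occ=0, LF[1]=C('y')+0=13+0=13
L[2]='y': occ=1, LF[2]=C('y')+1=13+1=14
L[3]='X': occ=0, LF[3]=C('X')+0=1+0=1
L[4]='X': occ=1, LF[4]=C('X')+1=1+1=2
L[5]='y': occ=2, LF[5]=C('y')+2=13+2=15
L[6]='X': occ=2, LF[6]=C('X')+2=1+2=3
L[7]='X': occ=3, LF[7]=C('X')+3=1+3=4
L[8]='Y': occ=0, LF[8]=C('Y')+0=5+0=5
L[9]='x': occ=1, LF[9]=C('x')+1=9+1=10
L[10]='x': occ=2, LF[10]=C('x')+2=9+2=11
L[11]='x': occ=3, LF[11]=C('x')+3=9+3=12
L[12]='Y': occ=1, LF[12]=C('Y')+1=5+1=6
L[13]='Y': occ=2, LF[13]=C('Y')+2=5+2=7
L[14]='Y': occ=3, LF[14]=C('Y')+3=5+3=8
L[15]='y': occ=3, LF[15]=C('y')+3=13+3=16
L[16]='y': occ=4, LF[16]=C('y')+4=13+4=17
L[17]='y': occ=5, LF[17]=C('y')+5=13+5=18
L[18]='$': occ=0, LF[18]=C('$')+0=0+0=0

Answer: 9 13 14 1 2 15 3 4 5 10 11 12 6 7 8 16 17 18 0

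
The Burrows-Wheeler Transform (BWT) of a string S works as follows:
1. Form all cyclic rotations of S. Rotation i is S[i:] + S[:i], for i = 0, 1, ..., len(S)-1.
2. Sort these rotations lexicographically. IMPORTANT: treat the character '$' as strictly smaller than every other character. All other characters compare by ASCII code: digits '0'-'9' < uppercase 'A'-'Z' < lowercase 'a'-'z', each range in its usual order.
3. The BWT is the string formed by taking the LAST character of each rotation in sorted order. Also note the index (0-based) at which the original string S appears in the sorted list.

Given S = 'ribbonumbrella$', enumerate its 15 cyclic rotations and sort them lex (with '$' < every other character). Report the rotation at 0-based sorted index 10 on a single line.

Answer: numbrella$ribbo

Derivation:
All 15 rotations (rotation i = S[i:]+S[:i]):
  rot[0] = ribbonumbrella$
  rot[1] = ibbonumbrella$r
  rot[2] = bbonumbrella$ri
  rot[3] = bonumbrella$rib
  rot[4] = onumbrella$ribb
  rot[5] = numbrella$ribbo
  rot[6] = umbrella$ribbon
  rot[7] = mbrella$ribbonu
  rot[8] = brella$ribbonum
  rot[9] = rella$ribbonumb
  rot[10] = ella$ribbonumbr
  rot[11] = lla$ribbonumbre
  rot[12] = la$ribbonumbrel
  rot[13] = a$ribbonumbrell
  rot[14] = $ribbonumbrella
Sorted (with $ < everything):
  sorted[0] = $ribbonumbrella
  sorted[1] = a$ribbonumbrell
  sorted[2] = bbonumbrella$ri
  sorted[3] = bonumbrella$rib
  sorted[4] = brella$ribbonum
  sorted[5] = ella$ribbonumbr
  sorted[6] = ibbonumbrella$r
  sorted[7] = la$ribbonumbrel
  sorted[8] = lla$ribbonumbre
  sorted[9] = mbrella$ribbonu
  sorted[10] = numbrella$ribbo
  sorted[11] = onumbrella$ribb
  sorted[12] = rella$ribbonumb
  sorted[13] = ribbonumbrella$
  sorted[14] = umbrella$ribbon
sorted[10] = numbrella$ribbo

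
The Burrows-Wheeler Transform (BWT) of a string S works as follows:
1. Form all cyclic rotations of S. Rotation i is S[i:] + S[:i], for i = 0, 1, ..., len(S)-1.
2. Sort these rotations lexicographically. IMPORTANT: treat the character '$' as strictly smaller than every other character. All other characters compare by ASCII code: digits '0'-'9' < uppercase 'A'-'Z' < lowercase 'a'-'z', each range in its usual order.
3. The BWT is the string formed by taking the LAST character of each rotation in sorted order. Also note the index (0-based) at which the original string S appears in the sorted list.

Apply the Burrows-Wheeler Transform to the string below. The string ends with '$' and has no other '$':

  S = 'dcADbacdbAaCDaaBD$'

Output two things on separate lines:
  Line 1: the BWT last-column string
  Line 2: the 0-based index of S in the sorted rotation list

Answer: DcbaaBCAaADbdDdac$
17

Derivation:
All 18 rotations (rotation i = S[i:]+S[:i]):
  rot[0] = dcADbacdbAaCDaaBD$
  rot[1] = cADbacdbAaCDaaBD$d
  rot[2] = ADbacdbAaCDaaBD$dc
  rot[3] = DbacdbAaCDaaBD$dcA
  rot[4] = bacdbAaCDaaBD$dcAD
  rot[5] = acdbAaCDaaBD$dcADb
  rot[6] = cdbAaCDaaBD$dcADba
  rot[7] = dbAaCDaaBD$dcADbac
  rot[8] = bAaCDaaBD$dcADbacd
  rot[9] = AaCDaaBD$dcADbacdb
  rot[10] = aCDaaBD$dcADbacdbA
  rot[11] = CDaaBD$dcADbacdbAa
  rot[12] = DaaBD$dcADbacdbAaC
  rot[13] = aaBD$dcADbacdbAaCD
  rot[14] = aBD$dcADbacdbAaCDa
  rot[15] = BD$dcADbacdbAaCDaa
  rot[16] = D$dcADbacdbAaCDaaB
  rot[17] = $dcADbacdbAaCDaaBD
Sorted (with $ < everything):
  sorted[0] = $dcADbacdbAaCDaaBD  (last char: 'D')
  sorted[1] = ADbacdbAaCDaaBD$dc  (last char: 'c')
  sorted[2] = AaCDaaBD$dcADbacdb  (last char: 'b')
  sorted[3] = BD$dcADbacdbAaCDaa  (last char: 'a')
  sorted[4] = CDaaBD$dcADbacdbAa  (last char: 'a')
  sorted[5] = D$dcADbacdbAaCDaaB  (last char: 'B')
  sorted[6] = DaaBD$dcADbacdbAaC  (last char: 'C')
  sorted[7] = DbacdbAaCDaaBD$dcA  (last char: 'A')
  sorted[8] = aBD$dcADbacdbAaCDa  (last char: 'a')
  sorted[9] = aCDaaBD$dcADbacdbA  (last char: 'A')
  sorted[10] = aaBD$dcADbacdbAaCD  (last char: 'D')
  sorted[11] = acdbAaCDaaBD$dcADb  (last char: 'b')
  sorted[12] = bAaCDaaBD$dcADbacd  (last char: 'd')
  sorted[13] = bacdbAaCDaaBD$dcAD  (last char: 'D')
  sorted[14] = cADbacdbAaCDaaBD$d  (last char: 'd')
  sorted[15] = cdbAaCDaaBD$dcADba  (last char: 'a')
  sorted[16] = dbAaCDaaBD$dcADbac  (last char: 'c')
  sorted[17] = dcADbacdbAaCDaaBD$  (last char: '$')
Last column: DcbaaBCAaADbdDdac$
Original string S is at sorted index 17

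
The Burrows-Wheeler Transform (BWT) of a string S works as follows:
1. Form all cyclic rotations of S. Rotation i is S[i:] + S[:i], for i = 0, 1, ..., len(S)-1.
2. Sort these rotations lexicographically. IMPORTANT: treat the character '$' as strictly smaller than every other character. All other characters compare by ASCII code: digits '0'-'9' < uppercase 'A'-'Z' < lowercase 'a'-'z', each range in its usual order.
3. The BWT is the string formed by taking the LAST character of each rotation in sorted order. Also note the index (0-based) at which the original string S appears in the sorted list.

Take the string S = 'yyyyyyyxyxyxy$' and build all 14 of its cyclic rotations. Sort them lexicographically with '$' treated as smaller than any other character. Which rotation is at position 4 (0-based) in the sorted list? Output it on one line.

Answer: y$yyyyyyyxyxyx

Derivation:
All 14 rotations (rotation i = S[i:]+S[:i]):
  rot[0] = yyyyyyyxyxyxy$
  rot[1] = yyyyyyxyxyxy$y
  rot[2] = yyyyyxyxyxy$yy
  rot[3] = yyyyxyxyxy$yyy
  rot[4] = yyyxyxyxy$yyyy
  rot[5] = yyxyxyxy$yyyyy
  rot[6] = yxyxyxy$yyyyyy
  rot[7] = xyxyxy$yyyyyyy
  rot[8] = yxyxy$yyyyyyyx
  rot[9] = xyxy$yyyyyyyxy
  rot[10] = yxy$yyyyyyyxyx
  rot[11] = xy$yyyyyyyxyxy
  rot[12] = y$yyyyyyyxyxyx
  rot[13] = $yyyyyyyxyxyxy
Sorted (with $ < everything):
  sorted[0] = $yyyyyyyxyxyxy
  sorted[1] = xy$yyyyyyyxyxy
  sorted[2] = xyxy$yyyyyyyxy
  sorted[3] = xyxyxy$yyyyyyy
  sorted[4] = y$yyyyyyyxyxyx
  sorted[5] = yxy$yyyyyyyxyx
  sorted[6] = yxyxy$yyyyyyyx
  sorted[7] = yxyxyxy$yyyyyy
  sorted[8] = yyxyxyxy$yyyyy
  sorted[9] = yyyxyxyxy$yyyy
  sorted[10] = yyyyxyxyxy$yyy
  sorted[11] = yyyyyxyxyxy$yy
  sorted[12] = yyyyyyxyxyxy$y
  sorted[13] = yyyyyyyxyxyxy$
sorted[4] = y$yyyyyyyxyxyx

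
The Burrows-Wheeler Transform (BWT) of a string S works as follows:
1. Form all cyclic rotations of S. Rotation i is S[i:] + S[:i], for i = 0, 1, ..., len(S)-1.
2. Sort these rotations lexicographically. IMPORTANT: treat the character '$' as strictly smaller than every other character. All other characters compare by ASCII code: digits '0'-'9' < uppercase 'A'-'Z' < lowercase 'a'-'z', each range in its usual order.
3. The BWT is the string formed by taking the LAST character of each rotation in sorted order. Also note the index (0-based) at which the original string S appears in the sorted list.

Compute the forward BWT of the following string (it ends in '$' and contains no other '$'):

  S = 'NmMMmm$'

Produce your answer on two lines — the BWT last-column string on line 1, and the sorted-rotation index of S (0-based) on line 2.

Answer: mmM$mNM
3

Derivation:
All 7 rotations (rotation i = S[i:]+S[:i]):
  rot[0] = NmMMmm$
  rot[1] = mMMmm$N
  rot[2] = MMmm$Nm
  rot[3] = Mmm$NmM
  rot[4] = mm$NmMM
  rot[5] = m$NmMMm
  rot[6] = $NmMMmm
Sorted (with $ < everything):
  sorted[0] = $NmMMmm  (last char: 'm')
  sorted[1] = MMmm$Nm  (last char: 'm')
  sorted[2] = Mmm$NmM  (last char: 'M')
  sorted[3] = NmMMmm$  (last char: '$')
  sorted[4] = m$NmMMm  (last char: 'm')
  sorted[5] = mMMmm$N  (last char: 'N')
  sorted[6] = mm$NmMM  (last char: 'M')
Last column: mmM$mNM
Original string S is at sorted index 3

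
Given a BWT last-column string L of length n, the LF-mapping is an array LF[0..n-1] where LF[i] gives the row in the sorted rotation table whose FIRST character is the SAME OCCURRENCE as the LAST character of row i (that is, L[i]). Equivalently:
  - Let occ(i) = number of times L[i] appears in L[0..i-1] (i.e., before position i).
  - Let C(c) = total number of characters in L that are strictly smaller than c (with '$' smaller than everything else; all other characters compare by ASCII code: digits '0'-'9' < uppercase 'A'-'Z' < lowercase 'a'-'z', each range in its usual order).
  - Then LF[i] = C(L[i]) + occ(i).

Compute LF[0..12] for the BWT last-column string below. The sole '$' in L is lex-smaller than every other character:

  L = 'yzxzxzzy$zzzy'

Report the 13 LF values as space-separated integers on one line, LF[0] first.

Answer: 3 6 1 7 2 8 9 4 0 10 11 12 5

Derivation:
Char counts: '$':1, 'x':2, 'y':3, 'z':7
C (first-col start): C('$')=0, C('x')=1, C('y')=3, C('z')=6
L[0]='y': occ=0, LF[0]=C('y')+0=3+0=3
L[1]='z': occ=0, LF[1]=C('z')+0=6+0=6
L[2]='x': occ=0, LF[2]=C('x')+0=1+0=1
L[3]='z': occ=1, LF[3]=C('z')+1=6+1=7
L[4]='x': occ=1, LF[4]=C('x')+1=1+1=2
L[5]='z': occ=2, LF[5]=C('z')+2=6+2=8
L[6]='z': occ=3, LF[6]=C('z')+3=6+3=9
L[7]='y': occ=1, LF[7]=C('y')+1=3+1=4
L[8]='$': occ=0, LF[8]=C('$')+0=0+0=0
L[9]='z': occ=4, LF[9]=C('z')+4=6+4=10
L[10]='z': occ=5, LF[10]=C('z')+5=6+5=11
L[11]='z': occ=6, LF[11]=C('z')+6=6+6=12
L[12]='y': occ=2, LF[12]=C('y')+2=3+2=5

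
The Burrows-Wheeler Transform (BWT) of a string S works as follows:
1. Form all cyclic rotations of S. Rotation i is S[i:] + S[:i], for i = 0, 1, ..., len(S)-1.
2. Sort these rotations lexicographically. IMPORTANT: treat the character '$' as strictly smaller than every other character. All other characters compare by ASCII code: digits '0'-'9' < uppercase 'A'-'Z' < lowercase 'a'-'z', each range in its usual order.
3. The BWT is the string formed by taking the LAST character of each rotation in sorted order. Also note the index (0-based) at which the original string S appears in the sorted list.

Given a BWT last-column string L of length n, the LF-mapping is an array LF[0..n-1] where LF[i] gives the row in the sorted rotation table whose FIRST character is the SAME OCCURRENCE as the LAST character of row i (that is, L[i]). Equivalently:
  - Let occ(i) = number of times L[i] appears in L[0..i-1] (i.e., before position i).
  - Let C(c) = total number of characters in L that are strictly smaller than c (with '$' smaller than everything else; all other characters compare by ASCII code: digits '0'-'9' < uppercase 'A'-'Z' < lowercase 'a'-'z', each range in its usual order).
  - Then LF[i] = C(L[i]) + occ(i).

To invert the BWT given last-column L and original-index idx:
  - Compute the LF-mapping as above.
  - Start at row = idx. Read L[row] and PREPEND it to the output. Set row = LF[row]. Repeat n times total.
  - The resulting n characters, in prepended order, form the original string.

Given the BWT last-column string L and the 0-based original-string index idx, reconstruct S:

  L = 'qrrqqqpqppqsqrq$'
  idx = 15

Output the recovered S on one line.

LF mapping: 4 12 13 5 6 7 1 8 2 3 9 15 10 14 11 0
Walk LF starting at row 15, prepending L[row]:
  step 1: row=15, L[15]='$', prepend. Next row=LF[15]=0
  step 2: row=0, L[0]='q', prepend. Next row=LF[0]=4
  step 3: row=4, L[4]='q', prepend. Next row=LF[4]=6
  step 4: row=6, L[6]='p', prepend. Next row=LF[6]=1
  step 5: row=1, L[1]='r', prepend. Next row=LF[1]=12
  step 6: row=12, L[12]='q', prepend. Next row=LF[12]=10
  step 7: row=10, L[10]='q', prepend. Next row=LF[10]=9
  step 8: row=9, L[9]='p', prepend. Next row=LF[9]=3
  step 9: row=3, L[3]='q', prepend. Next row=LF[3]=5
  step 10: row=5, L[5]='q', prepend. Next row=LF[5]=7
  step 11: row=7, L[7]='q', prepend. Next row=LF[7]=8
  step 12: row=8, L[8]='p', prepend. Next row=LF[8]=2
  step 13: row=2, L[2]='r', prepend. Next row=LF[2]=13
  step 14: row=13, L[13]='r', prepend. Next row=LF[13]=14
  step 15: row=14, L[14]='q', prepend. Next row=LF[14]=11
  step 16: row=11, L[11]='s', prepend. Next row=LF[11]=15
Reversed output: sqrrpqqqpqqrpqq$

Answer: sqrrpqqqpqqrpqq$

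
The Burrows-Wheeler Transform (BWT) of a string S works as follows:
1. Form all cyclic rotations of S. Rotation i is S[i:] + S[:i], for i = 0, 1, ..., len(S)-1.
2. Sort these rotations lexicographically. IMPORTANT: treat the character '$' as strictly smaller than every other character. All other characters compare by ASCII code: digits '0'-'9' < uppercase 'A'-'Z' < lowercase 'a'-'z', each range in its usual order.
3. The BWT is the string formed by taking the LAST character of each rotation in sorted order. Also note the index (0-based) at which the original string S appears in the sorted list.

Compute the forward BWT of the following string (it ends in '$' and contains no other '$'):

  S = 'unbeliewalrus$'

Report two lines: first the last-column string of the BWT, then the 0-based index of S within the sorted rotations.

All 14 rotations (rotation i = S[i:]+S[:i]):
  rot[0] = unbeliewalrus$
  rot[1] = nbeliewalrus$u
  rot[2] = beliewalrus$un
  rot[3] = eliewalrus$unb
  rot[4] = liewalrus$unbe
  rot[5] = iewalrus$unbel
  rot[6] = ewalrus$unbeli
  rot[7] = walrus$unbelie
  rot[8] = alrus$unbeliew
  rot[9] = lrus$unbeliewa
  rot[10] = rus$unbeliewal
  rot[11] = us$unbeliewalr
  rot[12] = s$unbeliewalru
  rot[13] = $unbeliewalrus
Sorted (with $ < everything):
  sorted[0] = $unbeliewalrus  (last char: 's')
  sorted[1] = alrus$unbeliew  (last char: 'w')
  sorted[2] = beliewalrus$un  (last char: 'n')
  sorted[3] = eliewalrus$unb  (last char: 'b')
  sorted[4] = ewalrus$unbeli  (last char: 'i')
  sorted[5] = iewalrus$unbel  (last char: 'l')
  sorted[6] = liewalrus$unbe  (last char: 'e')
  sorted[7] = lrus$unbeliewa  (last char: 'a')
  sorted[8] = nbeliewalrus$u  (last char: 'u')
  sorted[9] = rus$unbeliewal  (last char: 'l')
  sorted[10] = s$unbeliewalru  (last char: 'u')
  sorted[11] = unbeliewalrus$  (last char: '$')
  sorted[12] = us$unbeliewalr  (last char: 'r')
  sorted[13] = walrus$unbelie  (last char: 'e')
Last column: swnbileaulu$re
Original string S is at sorted index 11

Answer: swnbileaulu$re
11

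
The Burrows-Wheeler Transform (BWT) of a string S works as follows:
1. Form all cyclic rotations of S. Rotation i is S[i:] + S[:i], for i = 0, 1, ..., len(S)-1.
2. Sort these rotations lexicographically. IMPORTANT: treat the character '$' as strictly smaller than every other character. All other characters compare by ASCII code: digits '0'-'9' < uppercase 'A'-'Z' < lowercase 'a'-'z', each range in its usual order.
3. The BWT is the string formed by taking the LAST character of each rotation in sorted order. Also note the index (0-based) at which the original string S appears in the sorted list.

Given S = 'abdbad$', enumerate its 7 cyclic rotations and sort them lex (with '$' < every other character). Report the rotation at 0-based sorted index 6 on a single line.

Answer: dbad$ab

Derivation:
All 7 rotations (rotation i = S[i:]+S[:i]):
  rot[0] = abdbad$
  rot[1] = bdbad$a
  rot[2] = dbad$ab
  rot[3] = bad$abd
  rot[4] = ad$abdb
  rot[5] = d$abdba
  rot[6] = $abdbad
Sorted (with $ < everything):
  sorted[0] = $abdbad
  sorted[1] = abdbad$
  sorted[2] = ad$abdb
  sorted[3] = bad$abd
  sorted[4] = bdbad$a
  sorted[5] = d$abdba
  sorted[6] = dbad$ab
sorted[6] = dbad$ab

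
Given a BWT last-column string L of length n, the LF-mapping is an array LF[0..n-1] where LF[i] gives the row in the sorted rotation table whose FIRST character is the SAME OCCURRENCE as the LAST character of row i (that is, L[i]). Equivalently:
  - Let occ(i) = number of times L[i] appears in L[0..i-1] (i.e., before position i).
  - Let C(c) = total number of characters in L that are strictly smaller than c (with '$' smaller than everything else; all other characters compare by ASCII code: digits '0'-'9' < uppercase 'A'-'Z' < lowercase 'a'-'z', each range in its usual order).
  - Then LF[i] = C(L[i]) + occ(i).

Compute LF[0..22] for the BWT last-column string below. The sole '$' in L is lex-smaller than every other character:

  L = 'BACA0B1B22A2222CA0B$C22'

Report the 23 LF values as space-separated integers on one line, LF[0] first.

Char counts: '$':1, '0':2, '1':1, '2':8, 'A':4, 'B':4, 'C':3
C (first-col start): C('$')=0, C('0')=1, C('1')=3, C('2')=4, C('A')=12, C('B')=16, C('C')=20
L[0]='B': occ=0, LF[0]=C('B')+0=16+0=16
L[1]='A': occ=0, LF[1]=C('A')+0=12+0=12
L[2]='C': occ=0, LF[2]=C('C')+0=20+0=20
L[3]='A': occ=1, LF[3]=C('A')+1=12+1=13
L[4]='0': occ=0, LF[4]=C('0')+0=1+0=1
L[5]='B': occ=1, LF[5]=C('B')+1=16+1=17
L[6]='1': occ=0, LF[6]=C('1')+0=3+0=3
L[7]='B': occ=2, LF[7]=C('B')+2=16+2=18
L[8]='2': occ=0, LF[8]=C('2')+0=4+0=4
L[9]='2': occ=1, LF[9]=C('2')+1=4+1=5
L[10]='A': occ=2, LF[10]=C('A')+2=12+2=14
L[11]='2': occ=2, LF[11]=C('2')+2=4+2=6
L[12]='2': occ=3, LF[12]=C('2')+3=4+3=7
L[13]='2': occ=4, LF[13]=C('2')+4=4+4=8
L[14]='2': occ=5, LF[14]=C('2')+5=4+5=9
L[15]='C': occ=1, LF[15]=C('C')+1=20+1=21
L[16]='A': occ=3, LF[16]=C('A')+3=12+3=15
L[17]='0': occ=1, LF[17]=C('0')+1=1+1=2
L[18]='B': occ=3, LF[18]=C('B')+3=16+3=19
L[19]='$': occ=0, LF[19]=C('$')+0=0+0=0
L[20]='C': occ=2, LF[20]=C('C')+2=20+2=22
L[21]='2': occ=6, LF[21]=C('2')+6=4+6=10
L[22]='2': occ=7, LF[22]=C('2')+7=4+7=11

Answer: 16 12 20 13 1 17 3 18 4 5 14 6 7 8 9 21 15 2 19 0 22 10 11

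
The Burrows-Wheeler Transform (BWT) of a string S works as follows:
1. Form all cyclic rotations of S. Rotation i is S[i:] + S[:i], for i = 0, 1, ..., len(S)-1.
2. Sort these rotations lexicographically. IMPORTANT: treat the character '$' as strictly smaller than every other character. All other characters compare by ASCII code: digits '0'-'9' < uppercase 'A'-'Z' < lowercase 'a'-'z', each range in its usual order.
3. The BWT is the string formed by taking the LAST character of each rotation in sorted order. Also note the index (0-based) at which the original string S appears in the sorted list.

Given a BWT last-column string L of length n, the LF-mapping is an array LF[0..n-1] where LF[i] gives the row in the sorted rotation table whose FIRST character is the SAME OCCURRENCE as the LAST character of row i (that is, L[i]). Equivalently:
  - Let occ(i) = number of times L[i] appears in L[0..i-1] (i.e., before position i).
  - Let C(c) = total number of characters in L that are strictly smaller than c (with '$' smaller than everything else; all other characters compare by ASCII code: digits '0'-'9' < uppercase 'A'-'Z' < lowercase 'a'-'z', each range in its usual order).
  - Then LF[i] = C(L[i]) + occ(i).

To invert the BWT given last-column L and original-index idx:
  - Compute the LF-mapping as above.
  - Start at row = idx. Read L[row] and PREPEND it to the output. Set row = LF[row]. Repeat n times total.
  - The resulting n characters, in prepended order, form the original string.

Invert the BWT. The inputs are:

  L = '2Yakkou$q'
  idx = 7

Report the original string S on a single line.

Answer: quokkaY2$

Derivation:
LF mapping: 1 2 3 4 5 6 8 0 7
Walk LF starting at row 7, prepending L[row]:
  step 1: row=7, L[7]='$', prepend. Next row=LF[7]=0
  step 2: row=0, L[0]='2', prepend. Next row=LF[0]=1
  step 3: row=1, L[1]='Y', prepend. Next row=LF[1]=2
  step 4: row=2, L[2]='a', prepend. Next row=LF[2]=3
  step 5: row=3, L[3]='k', prepend. Next row=LF[3]=4
  step 6: row=4, L[4]='k', prepend. Next row=LF[4]=5
  step 7: row=5, L[5]='o', prepend. Next row=LF[5]=6
  step 8: row=6, L[6]='u', prepend. Next row=LF[6]=8
  step 9: row=8, L[8]='q', prepend. Next row=LF[8]=7
Reversed output: quokkaY2$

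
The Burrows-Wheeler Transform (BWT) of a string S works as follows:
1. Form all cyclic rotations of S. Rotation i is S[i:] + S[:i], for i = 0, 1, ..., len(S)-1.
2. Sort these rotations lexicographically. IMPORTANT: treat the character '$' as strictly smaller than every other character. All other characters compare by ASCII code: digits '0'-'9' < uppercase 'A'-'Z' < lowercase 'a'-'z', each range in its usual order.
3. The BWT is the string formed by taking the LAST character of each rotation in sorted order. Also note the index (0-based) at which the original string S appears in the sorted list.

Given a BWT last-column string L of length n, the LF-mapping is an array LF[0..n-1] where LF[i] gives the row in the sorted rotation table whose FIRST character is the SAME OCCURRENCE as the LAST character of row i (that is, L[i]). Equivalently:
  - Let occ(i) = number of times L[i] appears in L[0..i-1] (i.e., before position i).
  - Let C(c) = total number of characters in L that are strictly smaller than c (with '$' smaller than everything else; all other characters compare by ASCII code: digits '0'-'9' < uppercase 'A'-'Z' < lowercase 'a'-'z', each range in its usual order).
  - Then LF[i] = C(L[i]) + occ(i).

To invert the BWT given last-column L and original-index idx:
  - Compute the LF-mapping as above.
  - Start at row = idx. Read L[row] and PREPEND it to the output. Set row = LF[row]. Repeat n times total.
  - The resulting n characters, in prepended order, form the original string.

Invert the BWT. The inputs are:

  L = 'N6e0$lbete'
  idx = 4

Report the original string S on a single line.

LF mapping: 3 2 5 1 0 8 4 6 9 7
Walk LF starting at row 4, prepending L[row]:
  step 1: row=4, L[4]='$', prepend. Next row=LF[4]=0
  step 2: row=0, L[0]='N', prepend. Next row=LF[0]=3
  step 3: row=3, L[3]='0', prepend. Next row=LF[3]=1
  step 4: row=1, L[1]='6', prepend. Next row=LF[1]=2
  step 5: row=2, L[2]='e', prepend. Next row=LF[2]=5
  step 6: row=5, L[5]='l', prepend. Next row=LF[5]=8
  step 7: row=8, L[8]='t', prepend. Next row=LF[8]=9
  step 8: row=9, L[9]='e', prepend. Next row=LF[9]=7
  step 9: row=7, L[7]='e', prepend. Next row=LF[7]=6
  step 10: row=6, L[6]='b', prepend. Next row=LF[6]=4
Reversed output: beetle60N$

Answer: beetle60N$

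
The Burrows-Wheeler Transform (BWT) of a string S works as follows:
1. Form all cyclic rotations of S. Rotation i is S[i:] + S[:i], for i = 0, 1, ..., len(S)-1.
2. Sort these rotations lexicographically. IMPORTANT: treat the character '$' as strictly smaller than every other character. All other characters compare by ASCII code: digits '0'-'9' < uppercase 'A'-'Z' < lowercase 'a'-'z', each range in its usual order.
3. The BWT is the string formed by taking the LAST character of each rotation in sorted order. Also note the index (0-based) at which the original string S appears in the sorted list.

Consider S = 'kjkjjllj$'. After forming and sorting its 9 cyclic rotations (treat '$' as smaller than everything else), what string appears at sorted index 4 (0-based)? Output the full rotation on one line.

All 9 rotations (rotation i = S[i:]+S[:i]):
  rot[0] = kjkjjllj$
  rot[1] = jkjjllj$k
  rot[2] = kjjllj$kj
  rot[3] = jjllj$kjk
  rot[4] = jllj$kjkj
  rot[5] = llj$kjkjj
  rot[6] = lj$kjkjjl
  rot[7] = j$kjkjjll
  rot[8] = $kjkjjllj
Sorted (with $ < everything):
  sorted[0] = $kjkjjllj
  sorted[1] = j$kjkjjll
  sorted[2] = jjllj$kjk
  sorted[3] = jkjjllj$k
  sorted[4] = jllj$kjkj
  sorted[5] = kjjllj$kj
  sorted[6] = kjkjjllj$
  sorted[7] = lj$kjkjjl
  sorted[8] = llj$kjkjj
sorted[4] = jllj$kjkj

Answer: jllj$kjkj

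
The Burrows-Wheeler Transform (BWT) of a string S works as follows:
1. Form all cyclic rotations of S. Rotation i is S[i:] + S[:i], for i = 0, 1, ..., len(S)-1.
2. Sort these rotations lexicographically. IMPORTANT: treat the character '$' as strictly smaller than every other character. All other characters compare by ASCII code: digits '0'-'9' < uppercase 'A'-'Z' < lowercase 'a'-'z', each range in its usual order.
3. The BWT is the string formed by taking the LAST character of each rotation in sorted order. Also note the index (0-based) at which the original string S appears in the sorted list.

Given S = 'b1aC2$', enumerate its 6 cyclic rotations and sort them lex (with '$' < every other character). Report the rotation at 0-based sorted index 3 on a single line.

Answer: C2$b1a

Derivation:
All 6 rotations (rotation i = S[i:]+S[:i]):
  rot[0] = b1aC2$
  rot[1] = 1aC2$b
  rot[2] = aC2$b1
  rot[3] = C2$b1a
  rot[4] = 2$b1aC
  rot[5] = $b1aC2
Sorted (with $ < everything):
  sorted[0] = $b1aC2
  sorted[1] = 1aC2$b
  sorted[2] = 2$b1aC
  sorted[3] = C2$b1a
  sorted[4] = aC2$b1
  sorted[5] = b1aC2$
sorted[3] = C2$b1a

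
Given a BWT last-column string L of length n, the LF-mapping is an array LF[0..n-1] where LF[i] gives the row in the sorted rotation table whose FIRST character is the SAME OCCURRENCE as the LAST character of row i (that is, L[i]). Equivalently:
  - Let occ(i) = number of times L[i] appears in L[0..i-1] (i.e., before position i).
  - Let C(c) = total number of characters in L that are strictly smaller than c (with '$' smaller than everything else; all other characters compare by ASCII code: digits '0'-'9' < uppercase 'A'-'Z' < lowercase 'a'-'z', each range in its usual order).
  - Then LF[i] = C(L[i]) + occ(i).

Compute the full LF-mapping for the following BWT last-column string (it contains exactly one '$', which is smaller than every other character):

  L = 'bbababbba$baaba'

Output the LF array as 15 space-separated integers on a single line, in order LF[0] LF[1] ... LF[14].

Answer: 7 8 1 9 2 10 11 12 3 0 13 4 5 14 6

Derivation:
Char counts: '$':1, 'a':6, 'b':8
C (first-col start): C('$')=0, C('a')=1, C('b')=7
L[0]='b': occ=0, LF[0]=C('b')+0=7+0=7
L[1]='b': occ=1, LF[1]=C('b')+1=7+1=8
L[2]='a': occ=0, LF[2]=C('a')+0=1+0=1
L[3]='b': occ=2, LF[3]=C('b')+2=7+2=9
L[4]='a': occ=1, LF[4]=C('a')+1=1+1=2
L[5]='b': occ=3, LF[5]=C('b')+3=7+3=10
L[6]='b': occ=4, LF[6]=C('b')+4=7+4=11
L[7]='b': occ=5, LF[7]=C('b')+5=7+5=12
L[8]='a': occ=2, LF[8]=C('a')+2=1+2=3
L[9]='$': occ=0, LF[9]=C('$')+0=0+0=0
L[10]='b': occ=6, LF[10]=C('b')+6=7+6=13
L[11]='a': occ=3, LF[11]=C('a')+3=1+3=4
L[12]='a': occ=4, LF[12]=C('a')+4=1+4=5
L[13]='b': occ=7, LF[13]=C('b')+7=7+7=14
L[14]='a': occ=5, LF[14]=C('a')+5=1+5=6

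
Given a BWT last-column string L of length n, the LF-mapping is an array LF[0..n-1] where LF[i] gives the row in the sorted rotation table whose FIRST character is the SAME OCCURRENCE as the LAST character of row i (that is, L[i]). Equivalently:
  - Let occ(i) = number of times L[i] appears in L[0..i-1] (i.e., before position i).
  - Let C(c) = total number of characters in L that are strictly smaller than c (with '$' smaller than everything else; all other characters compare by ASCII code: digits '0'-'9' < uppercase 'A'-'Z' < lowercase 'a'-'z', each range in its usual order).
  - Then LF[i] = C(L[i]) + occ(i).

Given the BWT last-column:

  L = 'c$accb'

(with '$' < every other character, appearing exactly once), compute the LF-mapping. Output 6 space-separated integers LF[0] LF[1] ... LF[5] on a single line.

Answer: 3 0 1 4 5 2

Derivation:
Char counts: '$':1, 'a':1, 'b':1, 'c':3
C (first-col start): C('$')=0, C('a')=1, C('b')=2, C('c')=3
L[0]='c': occ=0, LF[0]=C('c')+0=3+0=3
L[1]='$': occ=0, LF[1]=C('$')+0=0+0=0
L[2]='a': occ=0, LF[2]=C('a')+0=1+0=1
L[3]='c': occ=1, LF[3]=C('c')+1=3+1=4
L[4]='c': occ=2, LF[4]=C('c')+2=3+2=5
L[5]='b': occ=0, LF[5]=C('b')+0=2+0=2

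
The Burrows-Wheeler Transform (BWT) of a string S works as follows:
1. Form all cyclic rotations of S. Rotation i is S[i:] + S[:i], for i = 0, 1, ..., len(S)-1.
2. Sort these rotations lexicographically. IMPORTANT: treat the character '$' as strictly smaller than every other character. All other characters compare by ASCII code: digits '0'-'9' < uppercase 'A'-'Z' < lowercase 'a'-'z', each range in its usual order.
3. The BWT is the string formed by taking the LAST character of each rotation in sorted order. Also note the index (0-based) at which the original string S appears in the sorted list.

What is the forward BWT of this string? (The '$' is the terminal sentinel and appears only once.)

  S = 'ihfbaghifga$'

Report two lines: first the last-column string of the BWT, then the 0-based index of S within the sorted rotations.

All 12 rotations (rotation i = S[i:]+S[:i]):
  rot[0] = ihfbaghifga$
  rot[1] = hfbaghifga$i
  rot[2] = fbaghifga$ih
  rot[3] = baghifga$ihf
  rot[4] = aghifga$ihfb
  rot[5] = ghifga$ihfba
  rot[6] = hifga$ihfbag
  rot[7] = ifga$ihfbagh
  rot[8] = fga$ihfbaghi
  rot[9] = ga$ihfbaghif
  rot[10] = a$ihfbaghifg
  rot[11] = $ihfbaghifga
Sorted (with $ < everything):
  sorted[0] = $ihfbaghifga  (last char: 'a')
  sorted[1] = a$ihfbaghifg  (last char: 'g')
  sorted[2] = aghifga$ihfb  (last char: 'b')
  sorted[3] = baghifga$ihf  (last char: 'f')
  sorted[4] = fbaghifga$ih  (last char: 'h')
  sorted[5] = fga$ihfbaghi  (last char: 'i')
  sorted[6] = ga$ihfbaghif  (last char: 'f')
  sorted[7] = ghifga$ihfba  (last char: 'a')
  sorted[8] = hfbaghifga$i  (last char: 'i')
  sorted[9] = hifga$ihfbag  (last char: 'g')
  sorted[10] = ifga$ihfbagh  (last char: 'h')
  sorted[11] = ihfbaghifga$  (last char: '$')
Last column: agbfhifaigh$
Original string S is at sorted index 11

Answer: agbfhifaigh$
11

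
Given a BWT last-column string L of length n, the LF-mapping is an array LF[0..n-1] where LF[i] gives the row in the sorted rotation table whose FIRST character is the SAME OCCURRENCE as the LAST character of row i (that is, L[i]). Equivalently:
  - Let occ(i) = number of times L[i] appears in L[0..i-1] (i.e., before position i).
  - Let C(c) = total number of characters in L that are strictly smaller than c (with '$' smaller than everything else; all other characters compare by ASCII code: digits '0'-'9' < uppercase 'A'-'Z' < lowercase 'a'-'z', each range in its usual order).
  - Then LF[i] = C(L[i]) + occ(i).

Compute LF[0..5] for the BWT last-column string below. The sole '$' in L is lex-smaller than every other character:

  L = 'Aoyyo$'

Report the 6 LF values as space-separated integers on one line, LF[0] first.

Answer: 1 2 4 5 3 0

Derivation:
Char counts: '$':1, 'A':1, 'o':2, 'y':2
C (first-col start): C('$')=0, C('A')=1, C('o')=2, C('y')=4
L[0]='A': occ=0, LF[0]=C('A')+0=1+0=1
L[1]='o': occ=0, LF[1]=C('o')+0=2+0=2
L[2]='y': occ=0, LF[2]=C('y')+0=4+0=4
L[3]='y': occ=1, LF[3]=C('y')+1=4+1=5
L[4]='o': occ=1, LF[4]=C('o')+1=2+1=3
L[5]='$': occ=0, LF[5]=C('$')+0=0+0=0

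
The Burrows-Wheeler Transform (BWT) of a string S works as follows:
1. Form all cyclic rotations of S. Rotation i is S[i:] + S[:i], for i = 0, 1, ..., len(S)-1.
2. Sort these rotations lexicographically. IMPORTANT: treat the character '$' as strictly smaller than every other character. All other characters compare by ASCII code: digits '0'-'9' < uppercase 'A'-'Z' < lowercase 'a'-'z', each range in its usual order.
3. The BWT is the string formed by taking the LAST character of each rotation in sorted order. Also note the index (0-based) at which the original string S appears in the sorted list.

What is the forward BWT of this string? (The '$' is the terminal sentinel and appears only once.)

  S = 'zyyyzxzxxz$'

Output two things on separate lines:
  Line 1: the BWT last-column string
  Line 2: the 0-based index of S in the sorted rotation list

Answer: zzxzzyyxxy$
10

Derivation:
All 11 rotations (rotation i = S[i:]+S[:i]):
  rot[0] = zyyyzxzxxz$
  rot[1] = yyyzxzxxz$z
  rot[2] = yyzxzxxz$zy
  rot[3] = yzxzxxz$zyy
  rot[4] = zxzxxz$zyyy
  rot[5] = xzxxz$zyyyz
  rot[6] = zxxz$zyyyzx
  rot[7] = xxz$zyyyzxz
  rot[8] = xz$zyyyzxzx
  rot[9] = z$zyyyzxzxx
  rot[10] = $zyyyzxzxxz
Sorted (with $ < everything):
  sorted[0] = $zyyyzxzxxz  (last char: 'z')
  sorted[1] = xxz$zyyyzxz  (last char: 'z')
  sorted[2] = xz$zyyyzxzx  (last char: 'x')
  sorted[3] = xzxxz$zyyyz  (last char: 'z')
  sorted[4] = yyyzxzxxz$z  (last char: 'z')
  sorted[5] = yyzxzxxz$zy  (last char: 'y')
  sorted[6] = yzxzxxz$zyy  (last char: 'y')
  sorted[7] = z$zyyyzxzxx  (last char: 'x')
  sorted[8] = zxxz$zyyyzx  (last char: 'x')
  sorted[9] = zxzxxz$zyyy  (last char: 'y')
  sorted[10] = zyyyzxzxxz$  (last char: '$')
Last column: zzxzzyyxxy$
Original string S is at sorted index 10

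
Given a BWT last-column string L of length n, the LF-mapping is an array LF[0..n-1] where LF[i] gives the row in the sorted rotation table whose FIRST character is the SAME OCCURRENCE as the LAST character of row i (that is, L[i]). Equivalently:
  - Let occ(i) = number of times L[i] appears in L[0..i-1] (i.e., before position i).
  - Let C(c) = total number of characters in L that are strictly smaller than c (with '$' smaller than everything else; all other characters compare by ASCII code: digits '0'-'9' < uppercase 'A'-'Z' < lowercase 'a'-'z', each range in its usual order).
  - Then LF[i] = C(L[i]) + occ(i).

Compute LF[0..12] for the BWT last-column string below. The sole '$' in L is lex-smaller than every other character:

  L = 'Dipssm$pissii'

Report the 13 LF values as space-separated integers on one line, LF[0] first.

Char counts: '$':1, 'D':1, 'i':4, 'm':1, 'p':2, 's':4
C (first-col start): C('$')=0, C('D')=1, C('i')=2, C('m')=6, C('p')=7, C('s')=9
L[0]='D': occ=0, LF[0]=C('D')+0=1+0=1
L[1]='i': occ=0, LF[1]=C('i')+0=2+0=2
L[2]='p': occ=0, LF[2]=C('p')+0=7+0=7
L[3]='s': occ=0, LF[3]=C('s')+0=9+0=9
L[4]='s': occ=1, LF[4]=C('s')+1=9+1=10
L[5]='m': occ=0, LF[5]=C('m')+0=6+0=6
L[6]='$': occ=0, LF[6]=C('$')+0=0+0=0
L[7]='p': occ=1, LF[7]=C('p')+1=7+1=8
L[8]='i': occ=1, LF[8]=C('i')+1=2+1=3
L[9]='s': occ=2, LF[9]=C('s')+2=9+2=11
L[10]='s': occ=3, LF[10]=C('s')+3=9+3=12
L[11]='i': occ=2, LF[11]=C('i')+2=2+2=4
L[12]='i': occ=3, LF[12]=C('i')+3=2+3=5

Answer: 1 2 7 9 10 6 0 8 3 11 12 4 5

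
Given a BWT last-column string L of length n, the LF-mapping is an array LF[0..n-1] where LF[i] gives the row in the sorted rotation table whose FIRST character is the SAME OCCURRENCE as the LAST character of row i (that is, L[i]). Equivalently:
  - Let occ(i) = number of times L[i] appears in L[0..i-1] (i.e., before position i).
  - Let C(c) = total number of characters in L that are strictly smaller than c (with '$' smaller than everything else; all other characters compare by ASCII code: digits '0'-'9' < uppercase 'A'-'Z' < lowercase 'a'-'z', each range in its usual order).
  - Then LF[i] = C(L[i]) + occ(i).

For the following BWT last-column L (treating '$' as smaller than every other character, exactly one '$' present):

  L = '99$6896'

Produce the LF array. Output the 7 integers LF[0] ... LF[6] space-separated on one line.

Char counts: '$':1, '6':2, '8':1, '9':3
C (first-col start): C('$')=0, C('6')=1, C('8')=3, C('9')=4
L[0]='9': occ=0, LF[0]=C('9')+0=4+0=4
L[1]='9': occ=1, LF[1]=C('9')+1=4+1=5
L[2]='$': occ=0, LF[2]=C('$')+0=0+0=0
L[3]='6': occ=0, LF[3]=C('6')+0=1+0=1
L[4]='8': occ=0, LF[4]=C('8')+0=3+0=3
L[5]='9': occ=2, LF[5]=C('9')+2=4+2=6
L[6]='6': occ=1, LF[6]=C('6')+1=1+1=2

Answer: 4 5 0 1 3 6 2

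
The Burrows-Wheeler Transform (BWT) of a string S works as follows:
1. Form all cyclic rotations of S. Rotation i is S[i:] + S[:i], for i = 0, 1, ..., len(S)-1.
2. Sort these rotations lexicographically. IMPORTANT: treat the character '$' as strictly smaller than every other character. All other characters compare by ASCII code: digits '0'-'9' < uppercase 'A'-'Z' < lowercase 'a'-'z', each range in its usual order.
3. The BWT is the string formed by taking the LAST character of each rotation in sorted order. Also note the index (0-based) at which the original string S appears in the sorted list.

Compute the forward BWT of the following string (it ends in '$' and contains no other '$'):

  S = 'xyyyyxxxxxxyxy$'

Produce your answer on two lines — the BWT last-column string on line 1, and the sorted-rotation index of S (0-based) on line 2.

All 15 rotations (rotation i = S[i:]+S[:i]):
  rot[0] = xyyyyxxxxxxyxy$
  rot[1] = yyyyxxxxxxyxy$x
  rot[2] = yyyxxxxxxyxy$xy
  rot[3] = yyxxxxxxyxy$xyy
  rot[4] = yxxxxxxyxy$xyyy
  rot[5] = xxxxxxyxy$xyyyy
  rot[6] = xxxxxyxy$xyyyyx
  rot[7] = xxxxyxy$xyyyyxx
  rot[8] = xxxyxy$xyyyyxxx
  rot[9] = xxyxy$xyyyyxxxx
  rot[10] = xyxy$xyyyyxxxxx
  rot[11] = yxy$xyyyyxxxxxx
  rot[12] = xy$xyyyyxxxxxxy
  rot[13] = y$xyyyyxxxxxxyx
  rot[14] = $xyyyyxxxxxxyxy
Sorted (with $ < everything):
  sorted[0] = $xyyyyxxxxxxyxy  (last char: 'y')
  sorted[1] = xxxxxxyxy$xyyyy  (last char: 'y')
  sorted[2] = xxxxxyxy$xyyyyx  (last char: 'x')
  sorted[3] = xxxxyxy$xyyyyxx  (last char: 'x')
  sorted[4] = xxxyxy$xyyyyxxx  (last char: 'x')
  sorted[5] = xxyxy$xyyyyxxxx  (last char: 'x')
  sorted[6] = xy$xyyyyxxxxxxy  (last char: 'y')
  sorted[7] = xyxy$xyyyyxxxxx  (last char: 'x')
  sorted[8] = xyyyyxxxxxxyxy$  (last char: '$')
  sorted[9] = y$xyyyyxxxxxxyx  (last char: 'x')
  sorted[10] = yxxxxxxyxy$xyyy  (last char: 'y')
  sorted[11] = yxy$xyyyyxxxxxx  (last char: 'x')
  sorted[12] = yyxxxxxxyxy$xyy  (last char: 'y')
  sorted[13] = yyyxxxxxxyxy$xy  (last char: 'y')
  sorted[14] = yyyyxxxxxxyxy$x  (last char: 'x')
Last column: yyxxxxyx$xyxyyx
Original string S is at sorted index 8

Answer: yyxxxxyx$xyxyyx
8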